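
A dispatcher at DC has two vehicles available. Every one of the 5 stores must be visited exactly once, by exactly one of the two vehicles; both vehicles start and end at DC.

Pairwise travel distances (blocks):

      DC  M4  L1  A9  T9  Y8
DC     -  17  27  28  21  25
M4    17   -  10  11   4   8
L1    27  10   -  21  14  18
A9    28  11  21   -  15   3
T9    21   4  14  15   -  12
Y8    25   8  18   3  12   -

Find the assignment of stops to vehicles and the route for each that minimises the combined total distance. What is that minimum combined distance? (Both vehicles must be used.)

Check every non-empty split of the stops between the two vehicles; for each half take its own optimal tour:
  {M4} + {L1, A9, T9, Y8}: 34 + 84 = 118
  {L1} + {M4, A9, T9, Y8}: 54 + 64 = 118
  {M4, L1} + {A9, T9, Y8}: 54 + 64 = 118
  {A9} + {M4, L1, T9, Y8}: 56 + 78 = 134
  {M4, A9} + {L1, T9, Y8}: 56 + 78 = 134
  {L1, A9} + {M4, T9, Y8}: 76 + 58 = 134
  … (15 splits in total)
Best: vehicle 1 DC → M4 → DC = 34; vehicle 2 DC → L1 → A9 → Y8 → T9 → DC = 84; combined 118.

118 blocks — the smallest possible combined total.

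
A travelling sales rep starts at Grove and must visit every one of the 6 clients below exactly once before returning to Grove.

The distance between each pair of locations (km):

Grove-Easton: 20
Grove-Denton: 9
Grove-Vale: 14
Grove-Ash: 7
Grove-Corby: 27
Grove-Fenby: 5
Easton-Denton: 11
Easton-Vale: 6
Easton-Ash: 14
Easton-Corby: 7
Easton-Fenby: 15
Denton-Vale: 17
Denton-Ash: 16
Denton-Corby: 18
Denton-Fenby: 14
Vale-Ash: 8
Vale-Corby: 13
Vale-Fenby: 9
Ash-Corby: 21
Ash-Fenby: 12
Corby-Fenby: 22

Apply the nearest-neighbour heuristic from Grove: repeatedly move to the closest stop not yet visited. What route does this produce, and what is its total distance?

Nearest-neighbour total = 68 km; route Grove → Fenby → Vale → Easton → Corby → Denton → Ash → Grove.

Grove → [Fenby:5 / Ash:7 / Denton:9 / Vale:14 / Easton:20 / Corby:27] → Fenby (5)
Fenby → [Vale:9 / Ash:12 / Denton:14 / Easton:15 / Corby:22] → Vale (9)
Vale → [Easton:6 / Ash:8 / Corby:13 / Denton:17] → Easton (6)
Easton → [Corby:7 / Denton:11 / Ash:14] → Corby (7)
Corby → [Denton:18 / Ash:21] → Denton (18)
Denton → [Ash:16] → Ash (16)
Return Ash→Grove: 7.
Total = 5 + 9 + 6 + 7 + 18 + 16 + 7 = 68.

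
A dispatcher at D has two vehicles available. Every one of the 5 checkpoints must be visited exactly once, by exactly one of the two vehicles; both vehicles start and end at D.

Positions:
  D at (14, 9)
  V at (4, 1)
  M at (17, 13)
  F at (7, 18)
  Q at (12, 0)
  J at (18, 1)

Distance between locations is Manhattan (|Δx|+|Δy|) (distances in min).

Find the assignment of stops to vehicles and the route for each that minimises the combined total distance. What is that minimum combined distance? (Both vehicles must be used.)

78 min — the smallest possible combined total.

Try each way of splitting the stops between the two vehicles (each non-empty) and, for each split, find the best tour for each vehicle:
  {V} + {M, F, Q, J}: 36 + 62 = 98
  {M} + {V, F, Q, J}: 14 + 64 = 78
  {V, M} + {F, Q, J}: 50 + 58 = 108
  {F} + {V, M, Q, J}: 32 + 54 = 86
  {V, F} + {M, Q, J}: 54 + 38 = 92
  {M, F} + {V, Q, J}: 38 + 46 = 84
  … (15 splits in total)
Best: vehicle 1 D → M → D = 14; vehicle 2 D → F → V → Q → J → D = 64; combined 78.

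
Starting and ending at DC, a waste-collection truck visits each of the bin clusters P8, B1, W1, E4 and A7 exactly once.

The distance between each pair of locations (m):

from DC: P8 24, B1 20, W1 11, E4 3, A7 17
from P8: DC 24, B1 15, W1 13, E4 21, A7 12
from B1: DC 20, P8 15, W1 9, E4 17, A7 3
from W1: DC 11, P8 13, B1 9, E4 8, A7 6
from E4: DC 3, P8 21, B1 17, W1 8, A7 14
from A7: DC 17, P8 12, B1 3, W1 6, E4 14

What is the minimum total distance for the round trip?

There are 60 distinct closed tours to check (reversals are equivalent).
DC - P8 - B1 - W1 - E4 - A7 - DC: 24+15+9+8+14+17 = 87
DC - P8 - B1 - W1 - A7 - E4 - DC: 24+15+9+6+14+3 = 71
DC - P8 - B1 - E4 - W1 - A7 - DC: 24+15+17+8+6+17 = 87
DC - P8 - B1 - E4 - A7 - W1 - DC: 24+15+17+14+6+11 = 87
DC - P8 - B1 - A7 - W1 - E4 - DC: 24+15+3+6+8+3 = 59
DC - P8 - B1 - A7 - E4 - W1 - DC: 24+15+3+14+8+11 = 75
DC - P8 - W1 - B1 - E4 - A7 - DC: 24+13+9+17+14+17 = 94
DC - P8 - W1 - B1 - A7 - E4 - DC: 24+13+9+3+14+3 = 66
DC - P8 - W1 - E4 - B1 - A7 - DC: 24+13+8+17+3+17 = 82
DC - P8 - W1 - E4 - A7 - B1 - DC: 24+13+8+14+3+20 = 82
DC - P8 - W1 - A7 - B1 - E4 - DC: 24+13+6+3+17+3 = 66
DC - P8 - W1 - A7 - E4 - B1 - DC: 24+13+6+14+17+20 = 94
DC - P8 - E4 - B1 - W1 - A7 - DC: 24+21+17+9+6+17 = 94
DC - P8 - E4 - B1 - A7 - W1 - DC: 24+21+17+3+6+11 = 82
… (46 more)
The minimum is 59.
One optimal route: DC → P8 → B1 → A7 → W1 → E4 → DC (or its reverse).

Minimum total distance: 59 m.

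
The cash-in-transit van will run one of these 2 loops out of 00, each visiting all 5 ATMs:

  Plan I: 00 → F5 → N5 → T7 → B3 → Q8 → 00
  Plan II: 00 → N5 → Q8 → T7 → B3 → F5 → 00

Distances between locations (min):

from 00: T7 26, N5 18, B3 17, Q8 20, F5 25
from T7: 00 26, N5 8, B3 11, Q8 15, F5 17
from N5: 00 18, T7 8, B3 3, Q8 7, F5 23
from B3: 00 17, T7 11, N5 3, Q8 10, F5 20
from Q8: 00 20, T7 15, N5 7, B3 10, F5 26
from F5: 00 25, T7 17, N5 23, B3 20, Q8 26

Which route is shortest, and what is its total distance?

96 min — Plan II is the shortest.

Plan I: 25 + 23 + 8 + 11 + 10 + 20 = 97
Plan II: 18 + 7 + 15 + 11 + 20 + 25 = 96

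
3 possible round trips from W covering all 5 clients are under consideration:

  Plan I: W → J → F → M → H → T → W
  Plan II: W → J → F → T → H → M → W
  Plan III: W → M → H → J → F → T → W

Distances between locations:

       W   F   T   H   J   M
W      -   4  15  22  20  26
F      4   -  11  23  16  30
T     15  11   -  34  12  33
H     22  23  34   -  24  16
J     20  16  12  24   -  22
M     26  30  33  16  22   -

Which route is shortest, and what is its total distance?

108 — Plan III is the shortest.

Plan I: 20 + 16 + 30 + 16 + 34 + 15 = 131
Plan II: 20 + 16 + 11 + 34 + 16 + 26 = 123
Plan III: 26 + 16 + 24 + 16 + 11 + 15 = 108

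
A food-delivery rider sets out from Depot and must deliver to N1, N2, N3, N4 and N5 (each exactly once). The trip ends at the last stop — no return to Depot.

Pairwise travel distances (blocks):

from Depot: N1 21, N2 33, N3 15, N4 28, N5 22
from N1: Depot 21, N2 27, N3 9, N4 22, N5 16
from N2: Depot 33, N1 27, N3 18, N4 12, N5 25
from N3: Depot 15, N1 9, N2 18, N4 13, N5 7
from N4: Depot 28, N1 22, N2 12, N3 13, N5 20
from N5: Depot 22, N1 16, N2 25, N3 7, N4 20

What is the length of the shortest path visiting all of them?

69 blocks — the minimum one-way total.

There are 5! = 120 possible orderings.
Depot→N1→N2→N3→N4→N5: 21+27+18+13+20 = 99
Depot→N1→N2→N3→N5→N4: 21+27+18+7+20 = 93
Depot→N1→N2→N4→N3→N5: 21+27+12+13+7 = 80
Depot→N1→N2→N4→N5→N3: 21+27+12+20+7 = 87
Depot→N1→N2→N5→N3→N4: 21+27+25+7+13 = 93
Depot→N1→N2→N5→N4→N3: 21+27+25+20+13 = 106
Depot→N1→N3→N2→N4→N5: 21+9+18+12+20 = 80
Depot→N1→N3→N2→N5→N4: 21+9+18+25+20 = 93
Depot→N1→N3→N4→N2→N5: 21+9+13+12+25 = 80
Depot→N1→N3→N4→N5→N2: 21+9+13+20+25 = 88
Depot→N1→N3→N5→N2→N4: 21+9+7+25+12 = 74
Depot→N1→N3→N5→N4→N2: 21+9+7+20+12 = 69
Depot→N1→N4→N2→N3→N5: 21+22+12+18+7 = 80
Depot→N1→N4→N2→N5→N3: 21+22+12+25+7 = 87
… (106 more)
The minimum is 69.
One shortest path: Depot → N1 → N3 → N5 → N4 → N2.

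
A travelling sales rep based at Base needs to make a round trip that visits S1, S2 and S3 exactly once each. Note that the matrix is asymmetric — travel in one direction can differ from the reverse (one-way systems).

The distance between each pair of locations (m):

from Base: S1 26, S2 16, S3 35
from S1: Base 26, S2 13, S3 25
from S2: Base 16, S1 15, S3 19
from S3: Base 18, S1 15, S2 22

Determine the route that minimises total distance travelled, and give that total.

Shortest round trip = 74 m.

Base-S1-S2-S3-Base: 26+13+19+18 = 76
Base-S1-S3-S2-Base: 26+25+22+16 = 89
Base-S2-S1-S3-Base: 16+15+25+18 = 74
Base-S2-S3-S1-Base: 16+19+15+26 = 76
Base-S3-S1-S2-Base: 35+15+13+16 = 79
Base-S3-S2-S1-Base: 35+22+15+26 = 98
The minimum is 74.
One optimal route: Base → S2 → S1 → S3 → Base.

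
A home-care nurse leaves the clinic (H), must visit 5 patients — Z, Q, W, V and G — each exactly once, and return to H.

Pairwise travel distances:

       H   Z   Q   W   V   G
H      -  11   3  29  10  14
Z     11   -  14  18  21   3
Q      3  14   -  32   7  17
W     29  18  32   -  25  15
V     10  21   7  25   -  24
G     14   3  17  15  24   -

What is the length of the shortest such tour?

H → Z → Q → W → V → G → H: 11+14+32+25+24+14 = 120
H → Z → Q → W → G → V → H: 11+14+32+15+24+10 = 106
H → Z → Q → V → W → G → H: 11+14+7+25+15+14 = 86
H → Z → Q → V → G → W → H: 11+14+7+24+15+29 = 100
H → Z → Q → G → W → V → H: 11+14+17+15+25+10 = 92
H → Z → Q → G → V → W → H: 11+14+17+24+25+29 = 120
H → Z → W → Q → V → G → H: 11+18+32+7+24+14 = 106
H → Z → W → Q → G → V → H: 11+18+32+17+24+10 = 112
H → Z → W → V → Q → G → H: 11+18+25+7+17+14 = 92
H → Z → W → V → G → Q → H: 11+18+25+24+17+3 = 98
H → Z → W → G → Q → V → H: 11+18+15+17+7+10 = 78
H → Z → W → G → V → Q → H: 11+18+15+24+7+3 = 78
H → Z → V → Q → W → G → H: 11+21+7+32+15+14 = 100
H → Z → V → Q → G → W → H: 11+21+7+17+15+29 = 100
… (46 more)
H → Z → G → W → V → Q → H: 11+3+15+25+7+3 = 64  ← best
The minimum is 64.
One optimal route: H → Z → G → W → V → Q → H (or its reverse).

Minimum total distance: 64.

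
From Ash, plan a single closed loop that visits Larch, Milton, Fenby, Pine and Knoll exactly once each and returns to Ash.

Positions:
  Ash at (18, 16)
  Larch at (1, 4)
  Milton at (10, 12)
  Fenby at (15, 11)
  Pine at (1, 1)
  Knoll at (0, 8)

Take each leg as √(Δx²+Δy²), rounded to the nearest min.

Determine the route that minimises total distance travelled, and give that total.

There are 60 distinct closed tours to check (reversals are equivalent).
Ash-Larch-Milton-Fenby-Pine-Knoll-Ash: 21+12+5+17+7+20 = 82
Ash-Larch-Milton-Fenby-Knoll-Pine-Ash: 21+12+5+15+7+23 = 83
Ash-Larch-Milton-Pine-Fenby-Knoll-Ash: 21+12+14+17+15+20 = 99
Ash-Larch-Milton-Pine-Knoll-Fenby-Ash: 21+12+14+7+15+6 = 75
Ash-Larch-Milton-Knoll-Fenby-Pine-Ash: 21+12+11+15+17+23 = 99
Ash-Larch-Milton-Knoll-Pine-Fenby-Ash: 21+12+11+7+17+6 = 74
Ash-Larch-Fenby-Milton-Pine-Knoll-Ash: 21+16+5+14+7+20 = 83
Ash-Larch-Fenby-Milton-Knoll-Pine-Ash: 21+16+5+11+7+23 = 83
Ash-Larch-Fenby-Pine-Milton-Knoll-Ash: 21+16+17+14+11+20 = 99
Ash-Larch-Fenby-Pine-Knoll-Milton-Ash: 21+16+17+7+11+9 = 81
Ash-Larch-Fenby-Knoll-Milton-Pine-Ash: 21+16+15+11+14+23 = 100
Ash-Larch-Fenby-Knoll-Pine-Milton-Ash: 21+16+15+7+14+9 = 82
Ash-Larch-Pine-Milton-Fenby-Knoll-Ash: 21+3+14+5+15+20 = 78
Ash-Larch-Pine-Milton-Knoll-Fenby-Ash: 21+3+14+11+15+6 = 70
… (46 more)
Ash-Milton-Knoll-Larch-Pine-Fenby-Ash: 9+11+4+3+17+6 = 50  ← best
The minimum is 50.
One optimal route: Ash → Milton → Knoll → Larch → Pine → Fenby → Ash (or its reverse).

Shortest round trip = 50 min.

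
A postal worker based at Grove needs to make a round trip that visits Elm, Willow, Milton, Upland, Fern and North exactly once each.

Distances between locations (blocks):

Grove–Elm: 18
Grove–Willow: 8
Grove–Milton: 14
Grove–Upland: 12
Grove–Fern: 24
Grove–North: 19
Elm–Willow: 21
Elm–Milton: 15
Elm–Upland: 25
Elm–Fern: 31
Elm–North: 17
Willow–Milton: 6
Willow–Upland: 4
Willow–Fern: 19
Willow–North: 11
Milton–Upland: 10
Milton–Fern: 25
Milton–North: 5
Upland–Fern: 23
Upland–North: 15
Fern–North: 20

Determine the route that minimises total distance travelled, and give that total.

Shortest round trip = 93 blocks.

Grove - Elm - Willow - Milton - Upland - Fern - North - Grove: 18+21+6+10+23+20+19 = 117
Grove - Elm - Willow - Milton - Upland - North - Fern - Grove: 18+21+6+10+15+20+24 = 114
Grove - Elm - Willow - Milton - Fern - Upland - North - Grove: 18+21+6+25+23+15+19 = 127
Grove - Elm - Willow - Milton - Fern - North - Upland - Grove: 18+21+6+25+20+15+12 = 117
Grove - Elm - Willow - Milton - North - Upland - Fern - Grove: 18+21+6+5+15+23+24 = 112
Grove - Elm - Willow - Milton - North - Fern - Upland - Grove: 18+21+6+5+20+23+12 = 105
Grove - Elm - Willow - Upland - Milton - Fern - North - Grove: 18+21+4+10+25+20+19 = 117
Grove - Elm - Willow - Upland - Milton - North - Fern - Grove: 18+21+4+10+5+20+24 = 102
… (352 more)
Grove - Elm - Milton - North - Fern - Willow - Upland - Grove: 18+15+5+20+19+4+12 = 93  ← best
The minimum is 93.
One optimal route: Grove → Elm → Milton → North → Fern → Willow → Upland → Grove (or its reverse).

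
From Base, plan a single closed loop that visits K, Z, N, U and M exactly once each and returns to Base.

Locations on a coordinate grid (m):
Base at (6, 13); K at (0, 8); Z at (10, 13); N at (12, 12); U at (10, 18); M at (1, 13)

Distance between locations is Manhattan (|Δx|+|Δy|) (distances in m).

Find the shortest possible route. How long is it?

Shortest round trip = 44 m.

There are 60 distinct closed tours to check (reversals are equivalent).
Base - K - Z - N - U - M - Base: 11+15+3+8+14+5 = 56
Base - K - Z - N - M - U - Base: 11+15+3+12+14+9 = 64
Base - K - Z - U - N - M - Base: 11+15+5+8+12+5 = 56
Base - K - Z - U - M - N - Base: 11+15+5+14+12+7 = 64
Base - K - Z - M - N - U - Base: 11+15+9+12+8+9 = 64
Base - K - Z - M - U - N - Base: 11+15+9+14+8+7 = 64
Base - K - N - Z - U - M - Base: 11+16+3+5+14+5 = 54
Base - K - N - Z - M - U - Base: 11+16+3+9+14+9 = 62
Base - K - N - U - Z - M - Base: 11+16+8+5+9+5 = 54
Base - K - N - U - M - Z - Base: 11+16+8+14+9+4 = 62
Base - K - N - M - Z - U - Base: 11+16+12+9+5+9 = 62
Base - K - N - M - U - Z - Base: 11+16+12+14+5+4 = 62
Base - K - U - Z - N - M - Base: 11+20+5+3+12+5 = 56
Base - K - U - Z - M - N - Base: 11+20+5+9+12+7 = 64
… (46 more)
Base - Z - U - N - K - M - Base: 4+5+8+16+6+5 = 44  ← best
The minimum is 44.
One optimal route: Base → Z → U → N → K → M → Base (or its reverse).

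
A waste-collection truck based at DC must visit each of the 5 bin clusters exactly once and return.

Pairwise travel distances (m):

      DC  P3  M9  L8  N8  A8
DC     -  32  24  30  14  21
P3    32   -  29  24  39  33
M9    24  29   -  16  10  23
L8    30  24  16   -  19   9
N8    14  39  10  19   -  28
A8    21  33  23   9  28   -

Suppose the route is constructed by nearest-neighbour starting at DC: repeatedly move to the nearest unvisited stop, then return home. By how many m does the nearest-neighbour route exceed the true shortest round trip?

Excess over optimum: 7 m.

From DC: N8=14, A8=21, M9=24, L8=30, P3=32 → choose N8 (14).
From N8: M9=10, L8=19, A8=28, P3=39 → choose M9 (10).
From M9: L8=16, A8=23, P3=29 → choose L8 (16).
From L8: A8=9, P3=24 → choose A8 (9).
From A8: P3=33 → choose P3 (33).
NN route DC → N8 → M9 → L8 → A8 → P3 → DC costs 114.
Optimal: DC → N8 → M9 → P3 → L8 → A8 → DC costs 107 (by enumerating all 60 distinct tours).
Excess = 114 − 107 = 7.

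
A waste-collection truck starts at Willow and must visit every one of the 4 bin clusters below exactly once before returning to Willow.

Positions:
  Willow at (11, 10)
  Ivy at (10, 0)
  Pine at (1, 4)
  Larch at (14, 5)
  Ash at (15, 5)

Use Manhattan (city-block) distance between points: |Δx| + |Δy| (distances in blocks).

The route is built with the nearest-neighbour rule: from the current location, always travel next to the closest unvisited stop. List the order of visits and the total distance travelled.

48 blocks along Willow → Larch → Ash → Ivy → Pine → Willow.

From Willow: distances to unvisited — Larch=8, Ash=9, Ivy=11, Pine=16. Nearest is Larch (8).
From Larch: distances to unvisited — Ash=1, Ivy=9, Pine=14. Nearest is Ash (1).
From Ash: distances to unvisited — Ivy=10, Pine=15. Nearest is Ivy (10).
From Ivy: distances to unvisited — Pine=13. Nearest is Pine (13).
Return Pine→Willow: 16.
Total = 8 + 1 + 10 + 13 + 16 = 48.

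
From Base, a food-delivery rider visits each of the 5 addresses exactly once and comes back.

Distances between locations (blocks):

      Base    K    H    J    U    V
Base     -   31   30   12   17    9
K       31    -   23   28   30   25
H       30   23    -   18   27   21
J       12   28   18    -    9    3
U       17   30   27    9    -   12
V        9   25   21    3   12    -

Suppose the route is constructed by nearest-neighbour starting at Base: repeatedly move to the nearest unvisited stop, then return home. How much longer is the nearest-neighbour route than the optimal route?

2 blocks longer than the optimal tour.

From Base: V=9, J=12, U=17, H=30, K=31 → choose V (9).
From V: J=3, U=12, H=21, K=25 → choose J (3).
From J: U=9, H=18, K=28 → choose U (9).
From U: H=27, K=30 → choose H (27).
From H: K=23 → choose K (23).
NN route Base → V → J → U → H → K → Base costs 102.
Optimal: Base → U → K → H → J → V → Base costs 100 (by enumerating all 60 distinct tours).
Excess = 102 − 100 = 2.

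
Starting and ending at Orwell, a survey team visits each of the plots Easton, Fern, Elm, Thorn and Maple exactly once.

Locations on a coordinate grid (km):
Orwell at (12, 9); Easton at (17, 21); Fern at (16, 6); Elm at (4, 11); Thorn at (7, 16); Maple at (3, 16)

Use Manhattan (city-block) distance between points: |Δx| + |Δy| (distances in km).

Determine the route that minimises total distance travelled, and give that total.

Shortest round trip = 58 km.

With 5 stops there are 5!/2 = 60 distinct round trips (a route and its reverse cost the same).
Orwell-Easton-Fern-Elm-Thorn-Maple-Orwell: 17+16+17+8+4+16 = 78
Orwell-Easton-Fern-Elm-Maple-Thorn-Orwell: 17+16+17+6+4+12 = 72
Orwell-Easton-Fern-Thorn-Elm-Maple-Orwell: 17+16+19+8+6+16 = 82
Orwell-Easton-Fern-Thorn-Maple-Elm-Orwell: 17+16+19+4+6+10 = 72
Orwell-Easton-Fern-Maple-Elm-Thorn-Orwell: 17+16+23+6+8+12 = 82
Orwell-Easton-Fern-Maple-Thorn-Elm-Orwell: 17+16+23+4+8+10 = 78
Orwell-Easton-Elm-Fern-Thorn-Maple-Orwell: 17+23+17+19+4+16 = 96
Orwell-Easton-Elm-Fern-Maple-Thorn-Orwell: 17+23+17+23+4+12 = 96
Orwell-Easton-Elm-Thorn-Fern-Maple-Orwell: 17+23+8+19+23+16 = 106
Orwell-Easton-Elm-Thorn-Maple-Fern-Orwell: 17+23+8+4+23+7 = 82
Orwell-Easton-Elm-Maple-Fern-Thorn-Orwell: 17+23+6+23+19+12 = 100
Orwell-Easton-Elm-Maple-Thorn-Fern-Orwell: 17+23+6+4+19+7 = 76
Orwell-Easton-Thorn-Fern-Elm-Maple-Orwell: 17+15+19+17+6+16 = 90
Orwell-Easton-Thorn-Fern-Maple-Elm-Orwell: 17+15+19+23+6+10 = 90
… (46 more)
Orwell-Fern-Easton-Thorn-Maple-Elm-Orwell: 7+16+15+4+6+10 = 58  ← best
The minimum is 58.
One optimal route: Orwell → Fern → Easton → Thorn → Maple → Elm → Orwell (or its reverse).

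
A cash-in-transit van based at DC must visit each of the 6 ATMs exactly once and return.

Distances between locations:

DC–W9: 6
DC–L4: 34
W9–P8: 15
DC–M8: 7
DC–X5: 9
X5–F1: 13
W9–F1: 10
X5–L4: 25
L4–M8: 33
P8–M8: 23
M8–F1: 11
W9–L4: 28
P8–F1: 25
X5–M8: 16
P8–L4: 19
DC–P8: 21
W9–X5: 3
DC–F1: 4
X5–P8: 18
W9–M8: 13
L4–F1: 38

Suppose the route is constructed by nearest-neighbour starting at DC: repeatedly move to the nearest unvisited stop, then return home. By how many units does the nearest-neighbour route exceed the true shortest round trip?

From DC: F1=4, W9=6, M8=7, X5=9, P8=21, L4=34 → choose F1 (4).
From F1: W9=10, M8=11, X5=13, P8=25, L4=38 → choose W9 (10).
From W9: X5=3, M8=13, P8=15, L4=28 → choose X5 (3).
From X5: M8=16, P8=18, L4=25 → choose M8 (16).
From M8: P8=23, L4=33 → choose P8 (23).
From P8: L4=19 → choose L4 (19).
NN route DC → F1 → W9 → X5 → M8 → P8 → L4 → DC costs 109.
Optimal: DC → W9 → X5 → L4 → P8 → M8 → F1 → DC costs 91 (by enumerating all 360 distinct tours).
Excess = 109 − 91 = 18.

The nearest-neighbour route is 18 longer than optimal.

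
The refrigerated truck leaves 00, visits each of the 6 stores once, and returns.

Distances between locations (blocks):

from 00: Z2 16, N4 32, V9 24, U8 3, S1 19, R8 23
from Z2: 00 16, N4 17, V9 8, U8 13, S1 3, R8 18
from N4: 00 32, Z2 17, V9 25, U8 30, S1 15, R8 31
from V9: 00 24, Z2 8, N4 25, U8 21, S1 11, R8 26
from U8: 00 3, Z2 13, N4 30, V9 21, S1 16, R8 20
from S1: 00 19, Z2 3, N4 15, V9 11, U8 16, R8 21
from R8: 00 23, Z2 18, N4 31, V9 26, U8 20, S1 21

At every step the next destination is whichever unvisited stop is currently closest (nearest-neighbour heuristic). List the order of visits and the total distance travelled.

Nearest-neighbour total = 109 blocks; route 00 → U8 → Z2 → S1 → V9 → N4 → R8 → 00.

00 → [U8:3 / Z2:16 / S1:19 / R8:23 / V9:24 / N4:32] → U8 (3)
U8 → [Z2:13 / S1:16 / R8:20 / V9:21 / N4:30] → Z2 (13)
Z2 → [S1:3 / V9:8 / N4:17 / R8:18] → S1 (3)
S1 → [V9:11 / N4:15 / R8:21] → V9 (11)
V9 → [N4:25 / R8:26] → N4 (25)
N4 → [R8:31] → R8 (31)
Return R8→00: 23.
Total = 3 + 13 + 3 + 11 + 25 + 31 + 23 = 109.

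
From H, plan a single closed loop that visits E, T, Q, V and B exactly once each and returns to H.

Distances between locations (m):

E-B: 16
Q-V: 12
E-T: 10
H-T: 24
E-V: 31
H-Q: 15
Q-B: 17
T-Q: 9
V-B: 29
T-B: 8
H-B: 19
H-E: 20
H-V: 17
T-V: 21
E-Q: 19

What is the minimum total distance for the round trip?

Minimum total distance: 82 m.

With 5 stops there are 5!/2 = 60 distinct round trips (a route and its reverse cost the same).
H-E-T-Q-V-B-H: 20+10+9+12+29+19 = 99
H-E-T-Q-B-V-H: 20+10+9+17+29+17 = 102
H-E-T-V-Q-B-H: 20+10+21+12+17+19 = 99
H-E-T-V-B-Q-H: 20+10+21+29+17+15 = 112
H-E-T-B-Q-V-H: 20+10+8+17+12+17 = 84
H-E-T-B-V-Q-H: 20+10+8+29+12+15 = 94
H-E-Q-T-V-B-H: 20+19+9+21+29+19 = 117
H-E-Q-T-B-V-H: 20+19+9+8+29+17 = 102
H-E-Q-V-T-B-H: 20+19+12+21+8+19 = 99
H-E-Q-V-B-T-H: 20+19+12+29+8+24 = 112
H-E-Q-B-T-V-H: 20+19+17+8+21+17 = 102
H-E-Q-B-V-T-H: 20+19+17+29+21+24 = 130
H-E-V-T-Q-B-H: 20+31+21+9+17+19 = 117
H-E-V-T-B-Q-H: 20+31+21+8+17+15 = 112
… (46 more)
H-E-B-T-Q-V-H: 20+16+8+9+12+17 = 82  ← best
The minimum is 82.
One optimal route: H → E → B → T → Q → V → H (or its reverse).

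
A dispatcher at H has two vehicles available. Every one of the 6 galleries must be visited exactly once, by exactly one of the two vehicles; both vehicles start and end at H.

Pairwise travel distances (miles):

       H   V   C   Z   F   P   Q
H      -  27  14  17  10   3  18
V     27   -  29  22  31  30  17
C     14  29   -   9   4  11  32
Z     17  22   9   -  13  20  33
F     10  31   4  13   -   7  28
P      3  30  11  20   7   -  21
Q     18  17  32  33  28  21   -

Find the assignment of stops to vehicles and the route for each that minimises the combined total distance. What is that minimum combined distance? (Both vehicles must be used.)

There are 2^5 − 1 = 31 ways to divide the 6 stops into two non-empty groups. For each, the best each vehicle can do is its own shortest tour through its group:
  {V} + {C, Z, F, P, Q}: 54 + 74 = 128
  {C} + {V, Z, F, P, Q}: 28 + 80 = 108
  {V, C} + {Z, F, P, Q}: 70 + 74 = 144
  {Z} + {V, C, F, P, Q}: 34 + 78 = 112
  {V, Z} + {C, F, P, Q}: 66 + 64 = 130
  {C, Z} + {V, F, P, Q}: 40 + 76 = 116
  … (31 splits in total)
  {P} + {V, C, Z, F, Q}: 6 + 80 = 86  ← best
Best: vehicle 1 H → P → H = 6; vehicle 2 H → F → C → Z → V → Q → H = 80; combined 86.

Minimum combined distance: 86 miles.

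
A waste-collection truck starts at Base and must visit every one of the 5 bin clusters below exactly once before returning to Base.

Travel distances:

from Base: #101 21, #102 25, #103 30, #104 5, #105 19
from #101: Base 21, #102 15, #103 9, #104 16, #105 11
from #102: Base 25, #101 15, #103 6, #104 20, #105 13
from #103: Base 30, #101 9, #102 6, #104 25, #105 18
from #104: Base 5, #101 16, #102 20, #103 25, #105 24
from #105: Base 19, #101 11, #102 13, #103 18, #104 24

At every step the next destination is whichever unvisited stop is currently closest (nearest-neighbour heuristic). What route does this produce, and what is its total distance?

68 along Base → #104 → #101 → #103 → #102 → #105 → Base.

At Base the remaining stops are #104 5, #105 19, #101 21, #102 25, #103 30; go to #104.
At #104 the remaining stops are #101 16, #102 20, #105 24, #103 25; go to #101.
At #101 the remaining stops are #103 9, #105 11, #102 15; go to #103.
At #103 the remaining stops are #102 6, #105 18; go to #102.
At #102 the remaining stops are #105 13; go to #105.
Return #105→Base: 19.
Total = 5 + 16 + 9 + 6 + 13 + 19 = 68.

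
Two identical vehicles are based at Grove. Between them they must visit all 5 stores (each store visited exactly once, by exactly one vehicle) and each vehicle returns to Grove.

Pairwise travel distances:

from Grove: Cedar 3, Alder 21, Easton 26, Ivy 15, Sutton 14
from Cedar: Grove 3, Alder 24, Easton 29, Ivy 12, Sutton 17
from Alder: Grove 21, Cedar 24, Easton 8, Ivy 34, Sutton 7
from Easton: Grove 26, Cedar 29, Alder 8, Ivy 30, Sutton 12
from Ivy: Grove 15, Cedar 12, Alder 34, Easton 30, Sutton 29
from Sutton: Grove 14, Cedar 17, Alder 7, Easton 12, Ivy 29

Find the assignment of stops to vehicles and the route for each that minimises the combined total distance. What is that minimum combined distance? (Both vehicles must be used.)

Minimum combined distance: 80.

There are 2^4 − 1 = 15 ways to divide the 5 stops into two non-empty groups. For each, the best each vehicle can do is its own shortest tour through its group:
  {Cedar} + {Alder, Easton, Ivy, Sutton}: 6 + 74 = 80
  {Alder} + {Cedar, Easton, Ivy, Sutton}: 42 + 71 = 113
  {Cedar, Alder} + {Easton, Ivy, Sutton}: 48 + 71 = 119
  {Easton} + {Cedar, Alder, Ivy, Sutton}: 52 + 70 = 122
  {Cedar, Easton} + {Alder, Ivy, Sutton}: 58 + 70 = 128
  {Alder, Easton} + {Cedar, Ivy, Sutton}: 55 + 58 = 113
  … (15 splits in total)
Best: vehicle 1 Grove → Cedar → Grove = 6; vehicle 2 Grove → Ivy → Easton → Alder → Sutton → Grove = 74; combined 80.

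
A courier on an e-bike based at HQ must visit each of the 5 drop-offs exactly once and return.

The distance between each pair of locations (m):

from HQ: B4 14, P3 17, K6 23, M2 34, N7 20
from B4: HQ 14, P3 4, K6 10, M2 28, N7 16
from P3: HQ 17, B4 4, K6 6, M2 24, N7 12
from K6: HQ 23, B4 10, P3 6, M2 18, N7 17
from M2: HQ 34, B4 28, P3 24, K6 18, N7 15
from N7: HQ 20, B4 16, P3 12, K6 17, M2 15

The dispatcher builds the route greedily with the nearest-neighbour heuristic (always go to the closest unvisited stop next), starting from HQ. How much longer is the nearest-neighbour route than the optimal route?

13 m longer than the optimal tour.

HQ: B4=14, P3=17, N7=20, K6=23, M2=34 ⇒ B4
B4: P3=4, K6=10, N7=16, M2=28 ⇒ P3
P3: K6=6, N7=12, M2=24 ⇒ K6
K6: N7=17, M2=18 ⇒ N7
N7: M2=15 ⇒ M2
NN route HQ → B4 → P3 → K6 → N7 → M2 → HQ costs 90.
Optimal: HQ → B4 → P3 → K6 → M2 → N7 → HQ costs 77 (by enumerating all 60 distinct tours).
Excess = 90 − 77 = 13.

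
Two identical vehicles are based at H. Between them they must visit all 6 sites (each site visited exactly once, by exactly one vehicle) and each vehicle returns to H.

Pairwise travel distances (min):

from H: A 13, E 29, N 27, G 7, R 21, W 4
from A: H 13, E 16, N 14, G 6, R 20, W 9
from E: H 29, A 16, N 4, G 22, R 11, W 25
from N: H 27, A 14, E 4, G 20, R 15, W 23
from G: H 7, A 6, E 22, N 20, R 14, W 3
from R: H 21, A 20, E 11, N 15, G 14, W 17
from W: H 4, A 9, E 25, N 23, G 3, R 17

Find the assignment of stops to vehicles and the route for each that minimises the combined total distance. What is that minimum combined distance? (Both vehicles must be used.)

71 min — the smallest possible combined total.

Try each way of splitting the stops between the two vehicles (each non-empty) and, for each split, find the best tour for each vehicle:
  {A} + {E, N, G, R, W}: 26 + 63 = 89
  {E} + {A, N, G, R, W}: 58 + 63 = 121
  {A, E} + {N, G, R, W}: 58 + 63 = 121
  {N} + {A, E, G, R, W}: 54 + 61 = 115
  {A, N} + {E, G, R, W}: 54 + 61 = 115
  {E, N} + {A, G, R, W}: 60 + 54 = 114
  … (31 splits in total)
  {A, E, N, G, R} + {W}: 63 + 8 = 71  ← best
Best: vehicle 1 H → A → N → E → R → G → H = 63; vehicle 2 H → W → H = 8; combined 71.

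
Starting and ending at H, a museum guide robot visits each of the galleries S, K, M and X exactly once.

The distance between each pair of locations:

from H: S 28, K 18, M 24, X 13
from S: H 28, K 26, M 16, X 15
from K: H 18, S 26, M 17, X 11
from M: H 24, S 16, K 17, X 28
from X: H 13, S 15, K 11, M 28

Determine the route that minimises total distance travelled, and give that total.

Minimum total distance: 79.

With 4 stops there are 4!/2 = 12 distinct round trips (a route and its reverse cost the same).
H → S → K → M → X → H: 28+26+17+28+13 = 112
H → S → K → X → M → H: 28+26+11+28+24 = 117
H → S → M → K → X → H: 28+16+17+11+13 = 85
H → S → M → X → K → H: 28+16+28+11+18 = 101
H → S → X → K → M → H: 28+15+11+17+24 = 95
H → S → X → M → K → H: 28+15+28+17+18 = 106
H → K → S → M → X → H: 18+26+16+28+13 = 101
H → K → S → X → M → H: 18+26+15+28+24 = 111
H → K → M → S → X → H: 18+17+16+15+13 = 79
H → K → X → S → M → H: 18+11+15+16+24 = 84
H → M → S → K → X → H: 24+16+26+11+13 = 90
H → M → K → S → X → H: 24+17+26+15+13 = 95
The minimum is 79.
One optimal route: H → K → M → S → X → H (or its reverse).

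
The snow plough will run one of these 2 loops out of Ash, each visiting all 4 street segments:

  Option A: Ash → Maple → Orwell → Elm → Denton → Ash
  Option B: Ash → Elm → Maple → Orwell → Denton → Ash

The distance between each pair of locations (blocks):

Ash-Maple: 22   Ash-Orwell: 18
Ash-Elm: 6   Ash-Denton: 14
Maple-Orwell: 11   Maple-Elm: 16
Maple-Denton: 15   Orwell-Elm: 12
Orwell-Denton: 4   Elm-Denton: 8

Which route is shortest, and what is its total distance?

51 blocks — Option B is the shortest.

Option A: 22 + 11 + 12 + 8 + 14 = 67
Option B: 6 + 16 + 11 + 4 + 14 = 51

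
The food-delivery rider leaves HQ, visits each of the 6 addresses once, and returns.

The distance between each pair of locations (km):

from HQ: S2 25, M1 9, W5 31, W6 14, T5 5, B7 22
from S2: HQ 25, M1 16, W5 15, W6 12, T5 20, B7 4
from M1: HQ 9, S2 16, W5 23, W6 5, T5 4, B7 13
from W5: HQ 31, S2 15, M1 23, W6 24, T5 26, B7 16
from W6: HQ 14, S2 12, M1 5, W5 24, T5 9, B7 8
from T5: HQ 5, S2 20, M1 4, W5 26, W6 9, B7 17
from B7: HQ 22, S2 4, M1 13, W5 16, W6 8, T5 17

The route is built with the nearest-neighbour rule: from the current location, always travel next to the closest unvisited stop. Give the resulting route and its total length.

Nearest-neighbour total = 72 km; route HQ → T5 → M1 → W6 → B7 → S2 → W5 → HQ.

From HQ: distances to unvisited — T5=5, M1=9, W6=14, B7=22, S2=25, W5=31. Nearest is T5 (5).
From T5: distances to unvisited — M1=4, W6=9, B7=17, S2=20, W5=26. Nearest is M1 (4).
From M1: distances to unvisited — W6=5, B7=13, S2=16, W5=23. Nearest is W6 (5).
From W6: distances to unvisited — B7=8, S2=12, W5=24. Nearest is B7 (8).
From B7: distances to unvisited — S2=4, W5=16. Nearest is S2 (4).
From S2: distances to unvisited — W5=15. Nearest is W5 (15).
Return W5→HQ: 31.
Total = 5 + 4 + 5 + 8 + 4 + 15 + 31 = 72.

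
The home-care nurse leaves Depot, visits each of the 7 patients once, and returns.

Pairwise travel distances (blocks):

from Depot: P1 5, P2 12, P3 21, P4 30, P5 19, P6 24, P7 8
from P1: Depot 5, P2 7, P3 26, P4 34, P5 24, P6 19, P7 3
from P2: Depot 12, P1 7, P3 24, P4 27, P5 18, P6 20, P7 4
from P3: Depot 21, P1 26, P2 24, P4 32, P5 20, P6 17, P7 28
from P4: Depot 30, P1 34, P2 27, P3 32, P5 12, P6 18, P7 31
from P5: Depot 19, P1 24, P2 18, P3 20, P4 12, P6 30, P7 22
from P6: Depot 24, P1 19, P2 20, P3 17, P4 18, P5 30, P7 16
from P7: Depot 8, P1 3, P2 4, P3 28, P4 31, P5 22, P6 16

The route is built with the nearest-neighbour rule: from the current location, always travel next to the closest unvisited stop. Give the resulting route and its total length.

At Depot the remaining stops are P1 5, P7 8, P2 12, P5 19, P3 21, P6 24, P4 30; go to P1.
At P1 the remaining stops are P7 3, P2 7, P6 19, P5 24, P3 26, P4 34; go to P7.
At P7 the remaining stops are P2 4, P6 16, P5 22, P3 28, P4 31; go to P2.
At P2 the remaining stops are P5 18, P6 20, P3 24, P4 27; go to P5.
At P5 the remaining stops are P4 12, P3 20, P6 30; go to P4.
At P4 the remaining stops are P6 18, P3 32; go to P6.
At P6 the remaining stops are P3 17; go to P3.
Return P3→Depot: 21.
Total = 5 + 3 + 4 + 18 + 12 + 18 + 17 + 21 = 98.

Total distance 98 blocks via the nearest-neighbour route Depot → P1 → P7 → P2 → P5 → P4 → P6 → P3 → Depot.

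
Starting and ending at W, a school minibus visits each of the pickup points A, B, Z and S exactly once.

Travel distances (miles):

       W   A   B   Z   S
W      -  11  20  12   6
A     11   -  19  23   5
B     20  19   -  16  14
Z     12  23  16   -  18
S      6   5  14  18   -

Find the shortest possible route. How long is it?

W-A-B-Z-S-W: 11+19+16+18+6 = 70
W-A-B-S-Z-W: 11+19+14+18+12 = 74
W-A-Z-B-S-W: 11+23+16+14+6 = 70
W-A-Z-S-B-W: 11+23+18+14+20 = 86
W-A-S-B-Z-W: 11+5+14+16+12 = 58
W-A-S-Z-B-W: 11+5+18+16+20 = 70
W-B-A-Z-S-W: 20+19+23+18+6 = 86
W-B-A-S-Z-W: 20+19+5+18+12 = 74
W-B-Z-A-S-W: 20+16+23+5+6 = 70
W-B-S-A-Z-W: 20+14+5+23+12 = 74
W-Z-A-B-S-W: 12+23+19+14+6 = 74
W-Z-B-A-S-W: 12+16+19+5+6 = 58
The minimum is 58.
One optimal route: W → A → S → B → Z → W (or its reverse).

Minimum total distance: 58 miles.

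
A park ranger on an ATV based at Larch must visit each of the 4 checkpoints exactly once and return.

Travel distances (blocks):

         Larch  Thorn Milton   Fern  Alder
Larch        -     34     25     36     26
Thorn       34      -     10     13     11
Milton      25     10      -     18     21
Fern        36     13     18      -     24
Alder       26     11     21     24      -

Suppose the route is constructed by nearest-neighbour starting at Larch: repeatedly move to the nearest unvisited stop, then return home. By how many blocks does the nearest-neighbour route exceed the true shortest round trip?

From Larch: Milton=25, Alder=26, Thorn=34, Fern=36 → choose Milton (25).
From Milton: Thorn=10, Fern=18, Alder=21 → choose Thorn (10).
From Thorn: Alder=11, Fern=13 → choose Alder (11).
From Alder: Fern=24 → choose Fern (24).
NN route Larch → Milton → Thorn → Alder → Fern → Larch costs 106.
Optimal: Larch → Milton → Fern → Thorn → Alder → Larch costs 93 (by enumerating all 12 distinct tours).
Excess = 106 − 93 = 13.

Excess over optimum: 13 blocks.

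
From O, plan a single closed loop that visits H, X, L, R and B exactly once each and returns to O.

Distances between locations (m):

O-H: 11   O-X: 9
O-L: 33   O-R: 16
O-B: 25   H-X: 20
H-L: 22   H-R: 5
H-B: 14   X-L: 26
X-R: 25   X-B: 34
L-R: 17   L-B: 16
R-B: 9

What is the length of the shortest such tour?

There are 60 distinct closed tours to check (reversals are equivalent).
O - H - X - L - R - B - O: 11+20+26+17+9+25 = 108
O - H - X - L - B - R - O: 11+20+26+16+9+16 = 98
O - H - X - R - L - B - O: 11+20+25+17+16+25 = 114
O - H - X - R - B - L - O: 11+20+25+9+16+33 = 114
O - H - X - B - L - R - O: 11+20+34+16+17+16 = 114
O - H - X - B - R - L - O: 11+20+34+9+17+33 = 124
O - H - L - X - R - B - O: 11+22+26+25+9+25 = 118
O - H - L - X - B - R - O: 11+22+26+34+9+16 = 118
O - H - L - R - X - B - O: 11+22+17+25+34+25 = 134
O - H - L - R - B - X - O: 11+22+17+9+34+9 = 102
O - H - L - B - X - R - O: 11+22+16+34+25+16 = 124
O - H - L - B - R - X - O: 11+22+16+9+25+9 = 92
O - H - R - X - L - B - O: 11+5+25+26+16+25 = 108
O - H - R - X - B - L - O: 11+5+25+34+16+33 = 124
… (46 more)
O - H - R - B - L - X - O: 11+5+9+16+26+9 = 76  ← best
The minimum is 76.
One optimal route: O → H → R → B → L → X → O (or its reverse).

76 m — the shortest possible round trip.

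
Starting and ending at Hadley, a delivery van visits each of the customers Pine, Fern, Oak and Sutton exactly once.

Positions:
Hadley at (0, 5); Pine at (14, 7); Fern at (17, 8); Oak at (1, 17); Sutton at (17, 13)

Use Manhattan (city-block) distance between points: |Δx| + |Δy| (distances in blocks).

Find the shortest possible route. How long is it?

With 4 stops there are 4!/2 = 12 distinct round trips (a route and its reverse cost the same).
Hadley - Pine - Fern - Oak - Sutton - Hadley: 16+4+25+20+25 = 90
Hadley - Pine - Fern - Sutton - Oak - Hadley: 16+4+5+20+13 = 58
Hadley - Pine - Oak - Fern - Sutton - Hadley: 16+23+25+5+25 = 94
Hadley - Pine - Oak - Sutton - Fern - Hadley: 16+23+20+5+20 = 84
Hadley - Pine - Sutton - Fern - Oak - Hadley: 16+9+5+25+13 = 68
Hadley - Pine - Sutton - Oak - Fern - Hadley: 16+9+20+25+20 = 90
Hadley - Fern - Pine - Oak - Sutton - Hadley: 20+4+23+20+25 = 92
Hadley - Fern - Pine - Sutton - Oak - Hadley: 20+4+9+20+13 = 66
Hadley - Fern - Oak - Pine - Sutton - Hadley: 20+25+23+9+25 = 102
Hadley - Fern - Sutton - Pine - Oak - Hadley: 20+5+9+23+13 = 70
Hadley - Oak - Pine - Fern - Sutton - Hadley: 13+23+4+5+25 = 70
Hadley - Oak - Fern - Pine - Sutton - Hadley: 13+25+4+9+25 = 76
The minimum is 58.
One optimal route: Hadley → Pine → Fern → Sutton → Oak → Hadley (or its reverse).

Shortest round trip = 58 blocks.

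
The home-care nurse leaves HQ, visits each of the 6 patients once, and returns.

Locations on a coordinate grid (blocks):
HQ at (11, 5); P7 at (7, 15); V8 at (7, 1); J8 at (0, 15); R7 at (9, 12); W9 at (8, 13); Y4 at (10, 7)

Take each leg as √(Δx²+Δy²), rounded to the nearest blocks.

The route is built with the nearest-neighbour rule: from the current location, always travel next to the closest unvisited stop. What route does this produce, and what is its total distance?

39 blocks along HQ → Y4 → R7 → W9 → P7 → J8 → V8 → HQ.

At HQ the remaining stops are Y4 2, V8 6, R7 7, W9 9, P7 11, J8 15; go to Y4.
At Y4 the remaining stops are R7 5, W9 6, V8 7, P7 9, J8 13; go to R7.
At R7 the remaining stops are W9 1, P7 4, J8 9, V8 11; go to W9.
At W9 the remaining stops are P7 2, J8 8, V8 12; go to P7.
At P7 the remaining stops are J8 7, V8 14; go to J8.
At J8 the remaining stops are V8 16; go to V8.
Return V8→HQ: 6.
Total = 2 + 5 + 1 + 2 + 7 + 16 + 6 = 39.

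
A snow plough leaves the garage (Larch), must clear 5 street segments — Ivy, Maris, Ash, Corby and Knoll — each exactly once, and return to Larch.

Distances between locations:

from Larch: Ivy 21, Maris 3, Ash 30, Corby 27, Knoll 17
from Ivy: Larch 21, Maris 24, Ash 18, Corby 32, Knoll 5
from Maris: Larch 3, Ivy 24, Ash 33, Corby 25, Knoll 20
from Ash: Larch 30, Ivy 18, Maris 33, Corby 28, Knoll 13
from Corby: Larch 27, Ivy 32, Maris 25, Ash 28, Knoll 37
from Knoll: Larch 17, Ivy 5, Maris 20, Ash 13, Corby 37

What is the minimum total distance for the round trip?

Shortest round trip = 95.

There are 60 distinct closed tours to check (reversals are equivalent).
Larch-Ivy-Maris-Ash-Corby-Knoll-Larch: 21+24+33+28+37+17 = 160
Larch-Ivy-Maris-Ash-Knoll-Corby-Larch: 21+24+33+13+37+27 = 155
Larch-Ivy-Maris-Corby-Ash-Knoll-Larch: 21+24+25+28+13+17 = 128
Larch-Ivy-Maris-Corby-Knoll-Ash-Larch: 21+24+25+37+13+30 = 150
Larch-Ivy-Maris-Knoll-Ash-Corby-Larch: 21+24+20+13+28+27 = 133
Larch-Ivy-Maris-Knoll-Corby-Ash-Larch: 21+24+20+37+28+30 = 160
Larch-Ivy-Ash-Maris-Corby-Knoll-Larch: 21+18+33+25+37+17 = 151
Larch-Ivy-Ash-Maris-Knoll-Corby-Larch: 21+18+33+20+37+27 = 156
Larch-Ivy-Ash-Corby-Maris-Knoll-Larch: 21+18+28+25+20+17 = 129
Larch-Ivy-Ash-Corby-Knoll-Maris-Larch: 21+18+28+37+20+3 = 127
Larch-Ivy-Ash-Knoll-Maris-Corby-Larch: 21+18+13+20+25+27 = 124
Larch-Ivy-Ash-Knoll-Corby-Maris-Larch: 21+18+13+37+25+3 = 117
Larch-Ivy-Corby-Maris-Ash-Knoll-Larch: 21+32+25+33+13+17 = 141
Larch-Ivy-Corby-Maris-Knoll-Ash-Larch: 21+32+25+20+13+30 = 141
… (46 more)
Larch-Ivy-Knoll-Ash-Corby-Maris-Larch: 21+5+13+28+25+3 = 95  ← best
The minimum is 95.
One optimal route: Larch → Ivy → Knoll → Ash → Corby → Maris → Larch (or its reverse).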